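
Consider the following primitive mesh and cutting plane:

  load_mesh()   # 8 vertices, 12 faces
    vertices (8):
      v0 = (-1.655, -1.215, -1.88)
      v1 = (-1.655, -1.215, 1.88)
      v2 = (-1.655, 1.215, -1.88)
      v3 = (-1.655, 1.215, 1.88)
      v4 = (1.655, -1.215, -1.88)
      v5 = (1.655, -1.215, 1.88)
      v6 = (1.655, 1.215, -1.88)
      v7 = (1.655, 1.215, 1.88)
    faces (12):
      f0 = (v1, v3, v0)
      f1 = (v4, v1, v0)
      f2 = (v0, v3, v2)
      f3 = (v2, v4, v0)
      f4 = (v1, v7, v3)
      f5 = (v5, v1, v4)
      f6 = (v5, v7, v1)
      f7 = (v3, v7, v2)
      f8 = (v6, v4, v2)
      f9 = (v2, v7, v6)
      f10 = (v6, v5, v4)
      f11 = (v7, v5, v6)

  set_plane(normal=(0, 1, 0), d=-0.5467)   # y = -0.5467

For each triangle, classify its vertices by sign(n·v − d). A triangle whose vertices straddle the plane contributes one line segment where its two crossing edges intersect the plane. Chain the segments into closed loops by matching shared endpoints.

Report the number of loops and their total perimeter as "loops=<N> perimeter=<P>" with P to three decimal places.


loops=1 perimeter=14.140

Straddling triangles (8 of 12):
  (v1,v3,v0) [-+-] → (-1.655, -0.5467, 1.88)–(-1.655, -0.5467, -0.845923)  len=2.7259
  (v0,v3,v2) [-++] → (-1.655, -0.5467, -0.845923)–(-1.655, -0.5467, -1.88)  len=1.0341
  (v2,v4,v0) [+--] → (0.744682, -0.5467, -1.88)–(-1.655, -0.5467, -1.88)  len=2.3997
  (v1,v7,v3) [-++] → (-0.744682, -0.5467, 1.88)–(-1.655, -0.5467, 1.88)  len=0.9103
  (v5,v7,v1) [-+-] → (1.655, -0.5467, 1.88)–(-0.744682, -0.5467, 1.88)  len=2.3997
  (v6,v4,v2) [+-+] → (1.655, -0.5467, -1.88)–(0.744682, -0.5467, -1.88)  len=0.9103
  (v6,v5,v4) [+--] → (1.655, -0.5467, 0.845923)–(1.655, -0.5467, -1.88)  len=2.7259
  (v7,v5,v6) [+-+] → (1.655, -0.5467, 1.88)–(1.655, -0.5467, 0.845923)  len=1.0341

Chained into 1 loop(s):
  loop 1: 8 segments, perimeter = 14.1400
Total perimeter = 14.140


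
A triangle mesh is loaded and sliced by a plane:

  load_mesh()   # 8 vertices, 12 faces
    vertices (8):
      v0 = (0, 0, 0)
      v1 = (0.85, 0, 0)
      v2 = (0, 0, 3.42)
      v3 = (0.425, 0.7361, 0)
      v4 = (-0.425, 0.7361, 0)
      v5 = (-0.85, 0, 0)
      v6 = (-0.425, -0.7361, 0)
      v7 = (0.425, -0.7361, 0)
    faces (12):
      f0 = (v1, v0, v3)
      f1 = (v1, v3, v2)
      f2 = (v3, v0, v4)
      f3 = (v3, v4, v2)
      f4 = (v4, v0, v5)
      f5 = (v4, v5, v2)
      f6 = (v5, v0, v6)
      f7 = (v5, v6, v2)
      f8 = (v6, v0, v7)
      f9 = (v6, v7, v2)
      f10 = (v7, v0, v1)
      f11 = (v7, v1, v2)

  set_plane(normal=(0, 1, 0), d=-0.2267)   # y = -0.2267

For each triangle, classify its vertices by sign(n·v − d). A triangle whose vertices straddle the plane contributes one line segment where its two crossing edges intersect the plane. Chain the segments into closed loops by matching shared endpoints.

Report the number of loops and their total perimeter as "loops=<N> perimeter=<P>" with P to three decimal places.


Straddling triangles (6 of 12):
  (v5,v0,v6) [++-] → (-0.130889, -0.2267, 0)–(-0.719111, -0.2267, 0)  len=0.5882
  (v5,v6,v2) [+-+] → (-0.719111, -0.2267, 0)–(-0.130889, -0.2267, 2.36673)  len=2.4387
  (v6,v0,v7) [-+-] → (-0.130889, -0.2267, 0)–(0.130889, -0.2267, 0)  len=0.2618
  (v6,v7,v2) [--+] → (0.130889, -0.2267, 2.36673)–(-0.130889, -0.2267, 2.36673)  len=0.2618
  (v7,v0,v1) [-++] → (0.130889, -0.2267, 0)–(0.719111, -0.2267, 0)  len=0.5882
  (v7,v1,v2) [-++] → (0.719111, -0.2267, 0)–(0.130889, -0.2267, 2.36673)  len=2.4387

Chained into 1 loop(s):
  loop 1: 6 segments, perimeter = 6.5775
Total perimeter = 6.577

loops=1 perimeter=6.577


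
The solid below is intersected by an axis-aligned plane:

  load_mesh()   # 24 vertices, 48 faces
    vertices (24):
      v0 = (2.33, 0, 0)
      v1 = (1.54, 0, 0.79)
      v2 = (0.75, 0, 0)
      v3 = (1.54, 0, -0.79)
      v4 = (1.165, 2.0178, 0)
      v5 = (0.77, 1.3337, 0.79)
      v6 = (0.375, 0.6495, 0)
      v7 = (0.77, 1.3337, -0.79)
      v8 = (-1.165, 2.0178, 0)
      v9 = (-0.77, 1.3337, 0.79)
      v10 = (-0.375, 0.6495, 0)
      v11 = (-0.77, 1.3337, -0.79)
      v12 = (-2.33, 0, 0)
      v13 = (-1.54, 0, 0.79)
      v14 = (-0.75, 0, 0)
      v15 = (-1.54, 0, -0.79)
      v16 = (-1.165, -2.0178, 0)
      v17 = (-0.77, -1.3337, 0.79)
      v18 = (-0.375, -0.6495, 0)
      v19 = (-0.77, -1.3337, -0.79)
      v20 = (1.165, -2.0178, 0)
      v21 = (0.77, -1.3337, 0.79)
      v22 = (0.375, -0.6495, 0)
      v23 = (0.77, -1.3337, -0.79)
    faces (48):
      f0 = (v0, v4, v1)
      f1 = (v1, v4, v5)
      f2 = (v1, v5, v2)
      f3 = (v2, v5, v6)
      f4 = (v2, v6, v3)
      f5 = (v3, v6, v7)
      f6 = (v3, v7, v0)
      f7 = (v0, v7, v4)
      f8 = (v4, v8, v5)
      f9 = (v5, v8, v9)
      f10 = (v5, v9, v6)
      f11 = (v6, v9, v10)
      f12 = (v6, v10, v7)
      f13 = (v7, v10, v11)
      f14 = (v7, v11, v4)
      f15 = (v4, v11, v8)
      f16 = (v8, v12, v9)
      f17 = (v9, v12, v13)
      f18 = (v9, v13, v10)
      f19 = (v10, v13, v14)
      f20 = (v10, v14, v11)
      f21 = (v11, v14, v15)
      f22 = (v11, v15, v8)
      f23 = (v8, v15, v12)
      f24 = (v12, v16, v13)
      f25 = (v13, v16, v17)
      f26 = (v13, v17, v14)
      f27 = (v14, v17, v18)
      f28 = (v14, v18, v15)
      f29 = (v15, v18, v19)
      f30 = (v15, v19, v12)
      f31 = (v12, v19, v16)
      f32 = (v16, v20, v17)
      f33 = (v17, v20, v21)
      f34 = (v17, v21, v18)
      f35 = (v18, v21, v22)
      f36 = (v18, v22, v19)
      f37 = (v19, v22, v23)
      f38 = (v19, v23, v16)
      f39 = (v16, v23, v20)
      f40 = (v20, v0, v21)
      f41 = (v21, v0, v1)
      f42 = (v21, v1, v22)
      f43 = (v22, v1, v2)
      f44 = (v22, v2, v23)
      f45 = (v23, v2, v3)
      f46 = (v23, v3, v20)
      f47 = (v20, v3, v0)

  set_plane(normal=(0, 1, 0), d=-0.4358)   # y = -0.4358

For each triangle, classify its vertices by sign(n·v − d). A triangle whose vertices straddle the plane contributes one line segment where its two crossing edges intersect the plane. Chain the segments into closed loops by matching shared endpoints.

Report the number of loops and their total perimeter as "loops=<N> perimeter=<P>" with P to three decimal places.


Straddling triangles (16 of 48):
  (v12,v16,v13) [+-+] → (-2.07839, -0.4358, 0)–(-1.45901, -0.4358, 0.619378)  len=0.8759
  (v13,v16,v17) [+--] → (-1.45901, -0.4358, 0.619378)–(-1.28839, -0.4358, 0.79)  len=0.2413
  (v13,v17,v14) [+-+] → (-1.28839, -0.4358, 0.79)–(-0.756535, -0.4358, 0.258141)  len=0.7522
  (v14,v17,v18) [+--] → (-0.756535, -0.4358, 0.258141)–(-0.498383, -0.4358, 0)  len=0.3651
  (v14,v18,v15) [+-+] → (-0.498383, -0.4358, 0)–(-0.758311, -0.4358, -0.259928)  len=0.3676
  (v15,v18,v19) [+--] → (-0.758311, -0.4358, -0.259928)–(-1.28839, -0.4358, -0.79)  len=0.7496
  (v15,v19,v12) [+-+] → (-1.28839, -0.4358, -0.79)–(-1.82025, -0.4358, -0.258141)  len=0.7522
  (v12,v19,v16) [+--] → (-1.82025, -0.4358, -0.258141)–(-2.07839, -0.4358, 0)  len=0.3651
  (v20,v0,v21) [-+-] → (2.07839, -0.4358, 0)–(1.82025, -0.4358, 0.258141)  len=0.3651
  (v21,v0,v1) [-++] → (1.82025, -0.4358, 0.258141)–(1.28839, -0.4358, 0.79)  len=0.7522
  (v21,v1,v22) [-+-] → (1.28839, -0.4358, 0.79)–(0.758311, -0.4358, 0.259928)  len=0.7496
  (v22,v1,v2) [-++] → (0.758311, -0.4358, 0.259928)–(0.498383, -0.4358, 0)  len=0.3676
  (v22,v2,v23) [-+-] → (0.498383, -0.4358, 0)–(0.756535, -0.4358, -0.258141)  len=0.3651
  (v23,v2,v3) [-++] → (0.756535, -0.4358, -0.258141)–(1.28839, -0.4358, -0.79)  len=0.7522
  (v23,v3,v20) [-+-] → (1.28839, -0.4358, -0.79)–(1.45901, -0.4358, -0.619378)  len=0.2413
  (v20,v3,v0) [-++] → (1.45901, -0.4358, -0.619378)–(2.07839, -0.4358, 0)  len=0.8759

Chained into 2 loop(s):
  loop 1: 8 segments, perimeter = 4.4689
  loop 2: 8 segments, perimeter = 4.4689
Total perimeter = 8.938

loops=2 perimeter=8.938


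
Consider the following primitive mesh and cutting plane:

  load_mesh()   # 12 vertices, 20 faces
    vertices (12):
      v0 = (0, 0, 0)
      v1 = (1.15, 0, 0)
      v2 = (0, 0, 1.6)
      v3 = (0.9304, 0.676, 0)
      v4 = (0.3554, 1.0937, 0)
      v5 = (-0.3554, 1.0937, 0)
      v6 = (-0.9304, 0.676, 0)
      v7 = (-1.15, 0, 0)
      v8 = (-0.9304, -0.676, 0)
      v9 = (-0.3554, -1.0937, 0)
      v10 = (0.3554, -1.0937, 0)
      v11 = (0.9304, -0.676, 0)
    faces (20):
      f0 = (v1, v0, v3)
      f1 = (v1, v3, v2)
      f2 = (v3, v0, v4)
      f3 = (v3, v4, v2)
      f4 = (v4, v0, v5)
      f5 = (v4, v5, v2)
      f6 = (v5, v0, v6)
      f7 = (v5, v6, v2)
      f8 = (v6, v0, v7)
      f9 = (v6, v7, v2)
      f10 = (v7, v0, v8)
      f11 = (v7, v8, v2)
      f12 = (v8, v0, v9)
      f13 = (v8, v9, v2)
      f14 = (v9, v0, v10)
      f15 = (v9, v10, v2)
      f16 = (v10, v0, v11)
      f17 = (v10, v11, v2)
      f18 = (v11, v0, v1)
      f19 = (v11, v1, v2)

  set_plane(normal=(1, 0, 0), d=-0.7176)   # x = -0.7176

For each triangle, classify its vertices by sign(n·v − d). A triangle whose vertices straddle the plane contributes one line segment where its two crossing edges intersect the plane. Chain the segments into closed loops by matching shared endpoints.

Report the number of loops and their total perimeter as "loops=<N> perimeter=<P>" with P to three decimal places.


loops=1 perimeter=3.764

Straddling triangles (8 of 20):
  (v5,v0,v6) [++-] → (-0.7176, 0.521386, 0)–(-0.7176, 0.830585, 0)  len=0.3092
  (v5,v6,v2) [+-+] → (-0.7176, 0.830585, 0)–(-0.7176, 0.521386, 0.36595)  len=0.4791
  (v6,v0,v7) [-+-] → (-0.7176, 0.521386, 0)–(-0.7176, 0, 0)  len=0.5214
  (v6,v7,v2) [--+] → (-0.7176, 0, 0.6016)–(-0.7176, 0.521386, 0.36595)  len=0.5722
  (v7,v0,v8) [-+-] → (-0.7176, 0, 0)–(-0.7176, -0.521386, 0)  len=0.5214
  (v7,v8,v2) [--+] → (-0.7176, -0.521386, 0.36595)–(-0.7176, 0, 0.6016)  len=0.5722
  (v8,v0,v9) [-++] → (-0.7176, -0.521386, 0)–(-0.7176, -0.830585, 0)  len=0.3092
  (v8,v9,v2) [-++] → (-0.7176, -0.830585, 0)–(-0.7176, -0.521386, 0.36595)  len=0.4791

Chained into 1 loop(s):
  loop 1: 8 segments, perimeter = 3.7637
Total perimeter = 3.764


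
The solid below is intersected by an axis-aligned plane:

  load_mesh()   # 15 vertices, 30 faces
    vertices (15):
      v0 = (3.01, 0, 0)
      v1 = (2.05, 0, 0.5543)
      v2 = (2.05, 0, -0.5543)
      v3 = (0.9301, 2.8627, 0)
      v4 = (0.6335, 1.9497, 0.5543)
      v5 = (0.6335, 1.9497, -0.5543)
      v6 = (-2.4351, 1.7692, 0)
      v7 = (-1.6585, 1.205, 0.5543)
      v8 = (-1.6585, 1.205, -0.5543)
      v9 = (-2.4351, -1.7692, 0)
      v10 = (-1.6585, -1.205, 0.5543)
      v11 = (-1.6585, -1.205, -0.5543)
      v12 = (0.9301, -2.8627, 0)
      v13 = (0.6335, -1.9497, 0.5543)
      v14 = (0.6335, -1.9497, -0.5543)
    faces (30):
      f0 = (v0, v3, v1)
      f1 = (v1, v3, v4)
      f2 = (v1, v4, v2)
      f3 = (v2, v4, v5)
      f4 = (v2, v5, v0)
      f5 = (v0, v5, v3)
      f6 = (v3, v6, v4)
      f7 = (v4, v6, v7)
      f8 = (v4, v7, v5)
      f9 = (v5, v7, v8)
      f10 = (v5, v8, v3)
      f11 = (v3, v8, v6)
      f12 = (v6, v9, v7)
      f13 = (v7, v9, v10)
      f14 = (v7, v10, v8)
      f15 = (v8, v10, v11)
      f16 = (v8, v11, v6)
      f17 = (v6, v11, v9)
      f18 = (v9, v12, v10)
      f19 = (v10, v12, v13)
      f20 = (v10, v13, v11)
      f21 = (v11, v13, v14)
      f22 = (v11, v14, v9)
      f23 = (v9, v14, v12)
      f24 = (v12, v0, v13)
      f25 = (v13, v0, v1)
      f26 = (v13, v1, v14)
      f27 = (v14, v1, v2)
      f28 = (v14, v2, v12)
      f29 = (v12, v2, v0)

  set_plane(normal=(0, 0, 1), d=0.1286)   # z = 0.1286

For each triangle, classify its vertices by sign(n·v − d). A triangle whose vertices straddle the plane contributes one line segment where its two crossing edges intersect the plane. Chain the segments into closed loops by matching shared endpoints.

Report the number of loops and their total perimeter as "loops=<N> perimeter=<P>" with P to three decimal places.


loops=2 perimeter=28.433

Straddling triangles (20 of 30):
  (v0,v3,v1) [--+] → (1.18992, 2.19854, 0.1286)–(2.78728, 0, 0.1286)  len=2.7176
  (v1,v3,v4) [+-+] → (1.18992, 2.19854, 0.1286)–(0.861288, 2.65088, 0.1286)  len=0.5591
  (v1,v4,v2) [++-] → (1.17743, 1.20102, 0.1286)–(2.05, 0, 0.1286)  len=1.4845
  (v2,v4,v5) [-+-] → (1.17743, 1.20102, 0.1286)–(0.6335, 1.9497, 0.1286)  len=0.9254
  (v3,v6,v4) [--+] → (-1.72317, 1.81108, 0.1286)–(0.861288, 2.65088, 0.1286)  len=2.7175
  (v4,v6,v7) [+-+] → (-1.72317, 1.81108, 0.1286)–(-2.25493, 1.6383, 0.1286)  len=0.5591
  (v4,v7,v5) [++-] → (-0.778377, 1.49096, 0.1286)–(0.6335, 1.9497, 0.1286)  len=1.4845
  (v5,v7,v8) [-+-] → (-0.778377, 1.49096, 0.1286)–(-1.6585, 1.205, 0.1286)  len=0.9254
  (v6,v9,v7) [--+] → (-2.25493, -1.07917, 0.1286)–(-2.25493, 1.6383, 0.1286)  len=2.7175
  (v7,v9,v10) [+-+] → (-2.25493, -1.07917, 0.1286)–(-2.25493, -1.6383, 0.1286)  len=0.5591
  (v7,v10,v8) [++-] → (-1.6585, -0.279565, 0.1286)–(-1.6585, 1.205, 0.1286)  len=1.4846
  (v8,v10,v11) [-+-] → (-1.6585, -0.279565, 0.1286)–(-1.6585, -1.205, 0.1286)  len=0.9254
  (v9,v12,v10) [--+] → (0.329534, -2.47811, 0.1286)–(-2.25493, -1.6383, 0.1286)  len=2.7175
  (v10,v12,v13) [+-+] → (0.329534, -2.47811, 0.1286)–(0.861288, -2.65088, 0.1286)  len=0.5591
  (v10,v13,v11) [++-] → (-0.246623, -1.66374, 0.1286)–(-1.6585, -1.205, 0.1286)  len=1.4845
  (v11,v13,v14) [-+-] → (-0.246623, -1.66374, 0.1286)–(0.6335, -1.9497, 0.1286)  len=0.9254
  (v12,v0,v13) [--+] → (2.45864, -0.452339, 0.1286)–(0.861288, -2.65088, 0.1286)  len=2.7176
  (v13,v0,v1) [+-+] → (2.45864, -0.452339, 0.1286)–(2.78728, 0, 0.1286)  len=0.5591
  (v13,v1,v14) [++-] → (1.50607, -0.748681, 0.1286)–(0.6335, -1.9497, 0.1286)  len=1.4845
  (v14,v1,v2) [-+-] → (1.50607, -0.748681, 0.1286)–(2.05, 0, 0.1286)  len=0.9254

Chained into 2 loop(s):
  loop 1: 10 segments, perimeter = 16.3832
  loop 2: 10 segments, perimeter = 12.0498
Total perimeter = 28.433


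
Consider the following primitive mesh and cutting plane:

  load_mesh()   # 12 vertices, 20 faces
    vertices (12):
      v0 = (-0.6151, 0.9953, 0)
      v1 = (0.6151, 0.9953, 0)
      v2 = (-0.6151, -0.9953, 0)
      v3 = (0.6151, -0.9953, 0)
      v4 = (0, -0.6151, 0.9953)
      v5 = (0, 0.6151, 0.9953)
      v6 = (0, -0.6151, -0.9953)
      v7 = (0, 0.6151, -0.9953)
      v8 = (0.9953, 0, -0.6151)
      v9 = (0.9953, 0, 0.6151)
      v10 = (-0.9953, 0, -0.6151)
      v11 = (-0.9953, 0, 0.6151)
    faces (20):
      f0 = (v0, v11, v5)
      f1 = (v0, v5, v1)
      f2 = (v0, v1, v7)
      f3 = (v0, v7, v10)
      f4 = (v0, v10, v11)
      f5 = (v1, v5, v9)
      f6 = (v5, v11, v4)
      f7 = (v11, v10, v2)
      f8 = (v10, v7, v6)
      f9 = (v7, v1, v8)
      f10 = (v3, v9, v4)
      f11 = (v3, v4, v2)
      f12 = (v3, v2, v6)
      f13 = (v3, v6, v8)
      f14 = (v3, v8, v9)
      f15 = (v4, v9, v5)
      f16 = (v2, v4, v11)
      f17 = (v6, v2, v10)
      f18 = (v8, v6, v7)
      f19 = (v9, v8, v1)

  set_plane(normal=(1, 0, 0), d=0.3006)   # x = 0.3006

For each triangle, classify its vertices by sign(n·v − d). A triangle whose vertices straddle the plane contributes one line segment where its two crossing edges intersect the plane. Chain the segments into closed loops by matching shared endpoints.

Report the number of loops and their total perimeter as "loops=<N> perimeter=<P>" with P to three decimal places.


loops=1 perimeter=5.998

Straddling triangles (10 of 20):
  (v0,v5,v1) [--+] → (0.3006, 0.800904, 0.508896)–(0.3006, 0.9953, 0)  len=0.5448
  (v0,v1,v7) [-+-] → (0.3006, 0.9953, 0)–(0.3006, 0.800904, -0.508896)  len=0.5448
  (v1,v5,v9) [+-+] → (0.3006, 0.800904, 0.508896)–(0.3006, 0.429328, 0.880472)  len=0.5255
  (v7,v1,v8) [-++] → (0.3006, 0.800904, -0.508896)–(0.3006, 0.429328, -0.880472)  len=0.5255
  (v3,v9,v4) [++-] → (0.3006, -0.429328, 0.880472)–(0.3006, -0.800904, 0.508896)  len=0.5255
  (v3,v4,v2) [+--] → (0.3006, -0.800904, 0.508896)–(0.3006, -0.9953, 0)  len=0.5448
  (v3,v2,v6) [+--] → (0.3006, -0.9953, 0)–(0.3006, -0.800904, -0.508896)  len=0.5448
  (v3,v6,v8) [+-+] → (0.3006, -0.800904, -0.508896)–(0.3006, -0.429328, -0.880472)  len=0.5255
  (v4,v9,v5) [-+-] → (0.3006, -0.429328, 0.880472)–(0.3006, 0.429328, 0.880472)  len=0.8587
  (v8,v6,v7) [+--] → (0.3006, -0.429328, -0.880472)–(0.3006, 0.429328, -0.880472)  len=0.8587

Chained into 1 loop(s):
  loop 1: 10 segments, perimeter = 5.9983
Total perimeter = 5.998


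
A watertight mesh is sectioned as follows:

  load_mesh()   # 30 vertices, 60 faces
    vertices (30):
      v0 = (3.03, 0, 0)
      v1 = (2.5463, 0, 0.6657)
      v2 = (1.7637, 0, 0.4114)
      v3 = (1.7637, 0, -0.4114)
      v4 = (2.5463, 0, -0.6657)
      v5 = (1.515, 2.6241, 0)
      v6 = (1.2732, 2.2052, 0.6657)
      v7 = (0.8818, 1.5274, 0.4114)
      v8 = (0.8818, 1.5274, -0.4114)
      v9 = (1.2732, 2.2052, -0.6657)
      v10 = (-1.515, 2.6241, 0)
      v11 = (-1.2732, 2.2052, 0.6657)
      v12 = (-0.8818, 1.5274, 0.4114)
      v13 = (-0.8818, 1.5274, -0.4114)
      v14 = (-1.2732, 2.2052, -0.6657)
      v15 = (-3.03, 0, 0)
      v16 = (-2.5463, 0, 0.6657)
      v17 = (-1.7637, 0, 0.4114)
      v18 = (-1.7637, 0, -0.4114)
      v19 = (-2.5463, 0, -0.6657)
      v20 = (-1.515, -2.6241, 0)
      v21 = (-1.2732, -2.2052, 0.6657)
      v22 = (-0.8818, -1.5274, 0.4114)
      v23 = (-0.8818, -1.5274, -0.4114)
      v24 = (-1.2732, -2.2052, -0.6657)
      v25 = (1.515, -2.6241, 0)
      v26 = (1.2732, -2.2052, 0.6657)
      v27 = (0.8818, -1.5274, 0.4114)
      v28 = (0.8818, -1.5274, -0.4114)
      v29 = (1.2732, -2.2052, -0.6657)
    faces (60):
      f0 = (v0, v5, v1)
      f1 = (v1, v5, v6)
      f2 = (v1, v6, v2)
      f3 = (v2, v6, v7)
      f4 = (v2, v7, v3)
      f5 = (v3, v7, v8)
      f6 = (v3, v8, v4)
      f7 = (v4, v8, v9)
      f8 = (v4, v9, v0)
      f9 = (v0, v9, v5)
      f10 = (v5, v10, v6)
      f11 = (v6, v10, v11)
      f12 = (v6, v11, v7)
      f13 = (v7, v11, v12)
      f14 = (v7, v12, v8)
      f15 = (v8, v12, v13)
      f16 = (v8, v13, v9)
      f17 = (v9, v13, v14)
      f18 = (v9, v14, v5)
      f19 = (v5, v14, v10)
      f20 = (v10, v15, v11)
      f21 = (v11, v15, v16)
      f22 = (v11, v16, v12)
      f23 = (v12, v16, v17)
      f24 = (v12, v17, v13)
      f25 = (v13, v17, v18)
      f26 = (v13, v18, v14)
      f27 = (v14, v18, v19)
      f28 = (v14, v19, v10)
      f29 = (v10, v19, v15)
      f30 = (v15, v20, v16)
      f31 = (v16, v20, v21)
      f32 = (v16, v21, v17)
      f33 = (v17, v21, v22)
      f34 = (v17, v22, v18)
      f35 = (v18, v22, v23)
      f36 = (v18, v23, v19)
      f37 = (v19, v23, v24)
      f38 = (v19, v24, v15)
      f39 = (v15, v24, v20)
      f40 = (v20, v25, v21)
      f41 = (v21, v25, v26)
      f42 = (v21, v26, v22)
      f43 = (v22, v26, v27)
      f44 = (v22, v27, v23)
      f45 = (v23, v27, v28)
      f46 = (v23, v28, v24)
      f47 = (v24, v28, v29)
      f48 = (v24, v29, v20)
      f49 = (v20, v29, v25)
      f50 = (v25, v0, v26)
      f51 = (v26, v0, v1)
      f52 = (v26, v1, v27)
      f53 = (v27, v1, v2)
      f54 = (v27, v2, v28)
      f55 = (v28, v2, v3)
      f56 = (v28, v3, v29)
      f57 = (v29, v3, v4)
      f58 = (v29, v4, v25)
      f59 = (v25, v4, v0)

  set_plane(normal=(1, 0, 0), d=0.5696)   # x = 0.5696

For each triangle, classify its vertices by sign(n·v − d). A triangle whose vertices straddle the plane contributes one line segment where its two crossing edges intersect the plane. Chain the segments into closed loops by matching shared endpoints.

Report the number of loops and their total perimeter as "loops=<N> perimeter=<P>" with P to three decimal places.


Straddling triangles (20 of 60):
  (v5,v10,v6) [+-+] → (0.5696, 2.6241, 0)–(0.5696, 2.31091, 0.497711)  len=0.5881
  (v6,v10,v11) [+--] → (0.5696, 2.31091, 0.497711)–(0.5696, 2.2052, 0.6657)  len=0.1985
  (v6,v11,v7) [+-+] → (0.5696, 2.2052, 0.6657)–(0.5696, 1.62559, 0.448241)  len=0.6191
  (v7,v11,v12) [+--] → (0.5696, 1.62559, 0.448241)–(0.5696, 1.5274, 0.4114)  len=0.1049
  (v7,v12,v8) [+-+] → (0.5696, 1.5274, 0.4114)–(0.5696, 1.5274, -0.265744)  len=0.6771
  (v8,v12,v13) [+--] → (0.5696, 1.5274, -0.265744)–(0.5696, 1.5274, -0.4114)  len=0.1457
  (v8,v13,v9) [+-+] → (0.5696, 1.5274, -0.4114)–(0.5696, 1.9839, -0.582672)  len=0.4876
  (v9,v13,v14) [+--] → (0.5696, 1.9839, -0.582672)–(0.5696, 2.2052, -0.6657)  len=0.2364
  (v9,v14,v5) [+-+] → (0.5696, 2.2052, -0.6657)–(0.5696, 2.48206, -0.22572)  len=0.5198
  (v5,v14,v10) [+--] → (0.5696, 2.48206, -0.22572)–(0.5696, 2.6241, 0)  len=0.2667
  (v20,v25,v21) [-+-] → (0.5696, -2.6241, 0)–(0.5696, -2.48206, 0.22572)  len=0.2667
  (v21,v25,v26) [-++] → (0.5696, -2.48206, 0.22572)–(0.5696, -2.2052, 0.6657)  len=0.5198
  (v21,v26,v22) [-+-] → (0.5696, -2.2052, 0.6657)–(0.5696, -1.9839, 0.582672)  len=0.2364
  (v22,v26,v27) [-++] → (0.5696, -1.9839, 0.582672)–(0.5696, -1.5274, 0.4114)  len=0.4876
  (v22,v27,v23) [-+-] → (0.5696, -1.5274, 0.4114)–(0.5696, -1.5274, 0.265744)  len=0.1457
  (v23,v27,v28) [-++] → (0.5696, -1.5274, 0.265744)–(0.5696, -1.5274, -0.4114)  len=0.6771
  (v23,v28,v24) [-+-] → (0.5696, -1.5274, -0.4114)–(0.5696, -1.62559, -0.448241)  len=0.1049
  (v24,v28,v29) [-++] → (0.5696, -1.62559, -0.448241)–(0.5696, -2.2052, -0.6657)  len=0.6191
  (v24,v29,v20) [-+-] → (0.5696, -2.2052, -0.6657)–(0.5696, -2.31091, -0.497711)  len=0.1985
  (v20,v29,v25) [-++] → (0.5696, -2.31091, -0.497711)–(0.5696, -2.6241, 0)  len=0.5881

Chained into 2 loop(s):
  loop 1: 10 segments, perimeter = 3.8437
  loop 2: 10 segments, perimeter = 3.8437
Total perimeter = 7.687

loops=2 perimeter=7.687


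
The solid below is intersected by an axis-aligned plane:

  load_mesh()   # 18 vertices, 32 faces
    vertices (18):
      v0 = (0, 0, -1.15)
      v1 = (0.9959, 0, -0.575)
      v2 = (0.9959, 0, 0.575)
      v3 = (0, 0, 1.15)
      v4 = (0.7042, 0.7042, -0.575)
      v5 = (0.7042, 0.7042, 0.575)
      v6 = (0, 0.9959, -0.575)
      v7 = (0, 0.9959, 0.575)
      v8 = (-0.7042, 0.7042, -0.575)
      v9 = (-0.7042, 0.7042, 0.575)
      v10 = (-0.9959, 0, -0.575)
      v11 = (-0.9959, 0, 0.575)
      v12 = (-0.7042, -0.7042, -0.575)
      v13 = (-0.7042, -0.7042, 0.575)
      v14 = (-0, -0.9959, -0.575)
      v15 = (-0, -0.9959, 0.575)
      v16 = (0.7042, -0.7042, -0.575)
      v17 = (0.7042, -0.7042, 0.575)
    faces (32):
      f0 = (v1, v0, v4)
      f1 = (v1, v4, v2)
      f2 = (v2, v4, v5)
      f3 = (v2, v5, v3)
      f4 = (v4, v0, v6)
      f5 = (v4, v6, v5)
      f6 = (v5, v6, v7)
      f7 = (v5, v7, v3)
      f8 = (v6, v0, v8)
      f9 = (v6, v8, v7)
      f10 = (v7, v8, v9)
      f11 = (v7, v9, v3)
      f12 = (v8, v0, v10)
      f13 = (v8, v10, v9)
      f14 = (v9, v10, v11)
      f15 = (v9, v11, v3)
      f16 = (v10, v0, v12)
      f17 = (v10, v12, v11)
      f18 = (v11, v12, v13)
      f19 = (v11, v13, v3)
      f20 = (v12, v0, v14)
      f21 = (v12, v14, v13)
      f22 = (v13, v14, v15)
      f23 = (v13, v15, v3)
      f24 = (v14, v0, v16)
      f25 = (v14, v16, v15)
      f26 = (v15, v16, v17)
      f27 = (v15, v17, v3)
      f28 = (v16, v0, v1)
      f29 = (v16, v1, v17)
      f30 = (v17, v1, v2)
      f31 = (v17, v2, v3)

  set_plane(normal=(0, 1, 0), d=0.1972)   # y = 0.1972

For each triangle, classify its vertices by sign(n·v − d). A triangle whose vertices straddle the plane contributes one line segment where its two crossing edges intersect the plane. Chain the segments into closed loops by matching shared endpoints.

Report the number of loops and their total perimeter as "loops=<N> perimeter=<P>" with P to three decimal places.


loops=1 perimeter=6.423

Straddling triangles (12 of 32):
  (v1,v0,v4) [--+] → (0.1972, 0.1972, -0.98898)–(0.914214, 0.1972, -0.575)  len=0.8279
  (v1,v4,v2) [-+-] → (0.914214, 0.1972, -0.575)–(0.914214, 0.1972, 0.252961)  len=0.8280
  (v2,v4,v5) [-++] → (0.914214, 0.1972, 0.252961)–(0.914214, 0.1972, 0.575)  len=0.3220
  (v2,v5,v3) [-+-] → (0.914214, 0.1972, 0.575)–(0.1972, 0.1972, 0.98898)  len=0.8279
  (v4,v0,v6) [+-+] → (0.1972, 0.1972, -0.98898)–(0, 0.1972, -1.03614)  len=0.2028
  (v5,v7,v3) [++-] → (0, 0.1972, 1.03614)–(0.1972, 0.1972, 0.98898)  len=0.2028
  (v6,v0,v8) [+-+] → (0, 0.1972, -1.03614)–(-0.1972, 0.1972, -0.98898)  len=0.2028
  (v7,v9,v3) [++-] → (-0.1972, 0.1972, 0.98898)–(0, 0.1972, 1.03614)  len=0.2028
  (v8,v0,v10) [+--] → (-0.1972, 0.1972, -0.98898)–(-0.914214, 0.1972, -0.575)  len=0.8279
  (v8,v10,v9) [+-+] → (-0.914214, 0.1972, -0.575)–(-0.914214, 0.1972, -0.252961)  len=0.3220
  (v9,v10,v11) [+--] → (-0.914214, 0.1972, -0.252961)–(-0.914214, 0.1972, 0.575)  len=0.8280
  (v9,v11,v3) [+--] → (-0.914214, 0.1972, 0.575)–(-0.1972, 0.1972, 0.98898)  len=0.8279

Chained into 1 loop(s):
  loop 1: 12 segments, perimeter = 6.4228
Total perimeter = 6.423


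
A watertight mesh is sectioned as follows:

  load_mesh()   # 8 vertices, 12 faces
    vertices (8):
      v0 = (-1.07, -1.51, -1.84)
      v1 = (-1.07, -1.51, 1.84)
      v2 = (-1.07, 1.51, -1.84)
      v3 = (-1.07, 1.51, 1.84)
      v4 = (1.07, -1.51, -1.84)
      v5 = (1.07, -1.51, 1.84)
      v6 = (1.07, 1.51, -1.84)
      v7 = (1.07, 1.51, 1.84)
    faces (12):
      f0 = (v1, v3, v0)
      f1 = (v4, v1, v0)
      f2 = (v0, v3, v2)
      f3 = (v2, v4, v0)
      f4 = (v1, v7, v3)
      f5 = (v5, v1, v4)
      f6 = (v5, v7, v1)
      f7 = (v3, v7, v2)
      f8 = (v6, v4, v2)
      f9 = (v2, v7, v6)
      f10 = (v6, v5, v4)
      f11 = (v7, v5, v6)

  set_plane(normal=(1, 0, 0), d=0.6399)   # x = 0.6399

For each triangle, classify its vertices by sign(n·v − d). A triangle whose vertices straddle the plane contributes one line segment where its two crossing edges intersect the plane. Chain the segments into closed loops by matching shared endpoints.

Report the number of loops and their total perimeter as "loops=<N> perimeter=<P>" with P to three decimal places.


loops=1 perimeter=13.400

Straddling triangles (8 of 12):
  (v4,v1,v0) [+--] → (0.6399, -1.51, -1.10039)–(0.6399, -1.51, -1.84)  len=0.7396
  (v2,v4,v0) [-+-] → (0.6399, -0.903036, -1.84)–(0.6399, -1.51, -1.84)  len=0.6070
  (v1,v7,v3) [-+-] → (0.6399, 0.903036, 1.84)–(0.6399, 1.51, 1.84)  len=0.6070
  (v5,v1,v4) [+-+] → (0.6399, -1.51, 1.84)–(0.6399, -1.51, -1.10039)  len=2.9404
  (v5,v7,v1) [++-] → (0.6399, 0.903036, 1.84)–(0.6399, -1.51, 1.84)  len=2.4130
  (v3,v7,v2) [-+-] → (0.6399, 1.51, 1.84)–(0.6399, 1.51, 1.10039)  len=0.7396
  (v6,v4,v2) [++-] → (0.6399, -0.903036, -1.84)–(0.6399, 1.51, -1.84)  len=2.4130
  (v2,v7,v6) [-++] → (0.6399, 1.51, 1.10039)–(0.6399, 1.51, -1.84)  len=2.9404

Chained into 1 loop(s):
  loop 1: 8 segments, perimeter = 13.4000
Total perimeter = 13.400


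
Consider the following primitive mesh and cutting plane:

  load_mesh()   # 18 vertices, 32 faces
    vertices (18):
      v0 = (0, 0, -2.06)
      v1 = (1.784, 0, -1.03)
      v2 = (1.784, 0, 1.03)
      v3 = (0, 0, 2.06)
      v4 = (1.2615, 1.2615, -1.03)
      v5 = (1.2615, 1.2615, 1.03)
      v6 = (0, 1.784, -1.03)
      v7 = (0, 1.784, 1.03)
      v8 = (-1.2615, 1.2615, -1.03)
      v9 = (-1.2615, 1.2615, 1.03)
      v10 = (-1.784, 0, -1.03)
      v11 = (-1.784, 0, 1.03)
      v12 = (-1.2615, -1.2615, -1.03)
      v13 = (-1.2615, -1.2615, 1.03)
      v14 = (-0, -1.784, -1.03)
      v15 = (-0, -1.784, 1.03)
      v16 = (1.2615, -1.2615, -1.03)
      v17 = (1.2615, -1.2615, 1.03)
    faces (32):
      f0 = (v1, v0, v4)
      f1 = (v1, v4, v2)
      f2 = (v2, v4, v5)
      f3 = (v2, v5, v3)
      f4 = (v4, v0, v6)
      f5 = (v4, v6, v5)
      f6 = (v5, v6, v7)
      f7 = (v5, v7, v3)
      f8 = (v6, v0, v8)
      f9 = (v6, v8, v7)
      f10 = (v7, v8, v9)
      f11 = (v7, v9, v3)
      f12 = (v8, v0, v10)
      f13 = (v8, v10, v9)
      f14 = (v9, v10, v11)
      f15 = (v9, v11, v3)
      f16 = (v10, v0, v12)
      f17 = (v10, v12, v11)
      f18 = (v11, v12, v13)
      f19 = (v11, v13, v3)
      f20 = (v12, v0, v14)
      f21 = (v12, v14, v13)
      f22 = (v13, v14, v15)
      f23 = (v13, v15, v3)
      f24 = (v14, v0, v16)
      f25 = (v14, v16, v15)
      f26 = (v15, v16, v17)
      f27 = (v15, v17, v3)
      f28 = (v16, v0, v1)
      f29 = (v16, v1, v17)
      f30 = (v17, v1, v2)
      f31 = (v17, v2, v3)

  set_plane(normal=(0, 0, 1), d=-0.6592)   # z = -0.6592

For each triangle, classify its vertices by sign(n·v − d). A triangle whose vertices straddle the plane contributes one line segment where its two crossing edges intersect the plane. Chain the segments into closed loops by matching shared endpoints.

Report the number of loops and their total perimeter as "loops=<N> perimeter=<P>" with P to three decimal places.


Straddling triangles (16 of 32):
  (v1,v4,v2) [--+] → (1.35555, 1.03443, -0.6592)–(1.784, 0, -0.6592)  len=1.1196
  (v2,v4,v5) [+-+] → (1.35555, 1.03443, -0.6592)–(1.2615, 1.2615, -0.6592)  len=0.2458
  (v4,v6,v5) [--+] → (0.22707, 1.68995, -0.6592)–(1.2615, 1.2615, -0.6592)  len=1.1196
  (v5,v6,v7) [+-+] → (0.22707, 1.68995, -0.6592)–(0, 1.784, -0.6592)  len=0.2458
  (v6,v8,v7) [--+] → (-1.03443, 1.35555, -0.6592)–(0, 1.784, -0.6592)  len=1.1196
  (v7,v8,v9) [+-+] → (-1.03443, 1.35555, -0.6592)–(-1.2615, 1.2615, -0.6592)  len=0.2458
  (v8,v10,v9) [--+] → (-1.68995, 0.22707, -0.6592)–(-1.2615, 1.2615, -0.6592)  len=1.1196
  (v9,v10,v11) [+-+] → (-1.68995, 0.22707, -0.6592)–(-1.784, 0, -0.6592)  len=0.2458
  (v10,v12,v11) [--+] → (-1.35555, -1.03443, -0.6592)–(-1.784, 0, -0.6592)  len=1.1196
  (v11,v12,v13) [+-+] → (-1.35555, -1.03443, -0.6592)–(-1.2615, -1.2615, -0.6592)  len=0.2458
  (v12,v14,v13) [--+] → (-0.22707, -1.68995, -0.6592)–(-1.2615, -1.2615, -0.6592)  len=1.1196
  (v13,v14,v15) [+-+] → (-0.22707, -1.68995, -0.6592)–(0, -1.784, -0.6592)  len=0.2458
  (v14,v16,v15) [--+] → (1.03443, -1.35555, -0.6592)–(0, -1.784, -0.6592)  len=1.1196
  (v15,v16,v17) [+-+] → (1.03443, -1.35555, -0.6592)–(1.2615, -1.2615, -0.6592)  len=0.2458
  (v16,v1,v17) [--+] → (1.68995, -0.22707, -0.6592)–(1.2615, -1.2615, -0.6592)  len=1.1196
  (v17,v1,v2) [+-+] → (1.68995, -0.22707, -0.6592)–(1.784, 0, -0.6592)  len=0.2458

Chained into 1 loop(s):
  loop 1: 16 segments, perimeter = 10.9234
Total perimeter = 10.923

loops=1 perimeter=10.923


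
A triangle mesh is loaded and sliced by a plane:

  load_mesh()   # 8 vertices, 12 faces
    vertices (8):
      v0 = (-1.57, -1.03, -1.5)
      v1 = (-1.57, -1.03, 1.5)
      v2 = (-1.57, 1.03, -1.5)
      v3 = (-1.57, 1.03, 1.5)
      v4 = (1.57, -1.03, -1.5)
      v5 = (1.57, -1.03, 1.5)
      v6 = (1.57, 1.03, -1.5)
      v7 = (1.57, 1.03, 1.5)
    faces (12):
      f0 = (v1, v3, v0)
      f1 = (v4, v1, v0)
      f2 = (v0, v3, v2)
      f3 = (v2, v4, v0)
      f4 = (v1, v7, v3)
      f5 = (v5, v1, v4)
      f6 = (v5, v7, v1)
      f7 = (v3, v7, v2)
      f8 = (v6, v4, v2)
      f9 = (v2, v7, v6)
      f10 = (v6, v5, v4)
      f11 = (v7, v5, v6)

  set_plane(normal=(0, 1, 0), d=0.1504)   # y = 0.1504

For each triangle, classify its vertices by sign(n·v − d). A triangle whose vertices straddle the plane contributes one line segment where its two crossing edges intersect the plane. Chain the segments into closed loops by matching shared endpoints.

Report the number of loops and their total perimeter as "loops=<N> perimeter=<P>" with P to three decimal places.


Straddling triangles (8 of 12):
  (v1,v3,v0) [-+-] → (-1.57, 0.1504, 1.5)–(-1.57, 0.1504, 0.219029)  len=1.2810
  (v0,v3,v2) [-++] → (-1.57, 0.1504, 0.219029)–(-1.57, 0.1504, -1.5)  len=1.7190
  (v2,v4,v0) [+--] → (-0.22925, 0.1504, -1.5)–(-1.57, 0.1504, -1.5)  len=1.3407
  (v1,v7,v3) [-++] → (0.22925, 0.1504, 1.5)–(-1.57, 0.1504, 1.5)  len=1.7993
  (v5,v7,v1) [-+-] → (1.57, 0.1504, 1.5)–(0.22925, 0.1504, 1.5)  len=1.3407
  (v6,v4,v2) [+-+] → (1.57, 0.1504, -1.5)–(-0.22925, 0.1504, -1.5)  len=1.7993
  (v6,v5,v4) [+--] → (1.57, 0.1504, -0.219029)–(1.57, 0.1504, -1.5)  len=1.2810
  (v7,v5,v6) [+-+] → (1.57, 0.1504, 1.5)–(1.57, 0.1504, -0.219029)  len=1.7190

Chained into 1 loop(s):
  loop 1: 8 segments, perimeter = 12.2800
Total perimeter = 12.280

loops=1 perimeter=12.280


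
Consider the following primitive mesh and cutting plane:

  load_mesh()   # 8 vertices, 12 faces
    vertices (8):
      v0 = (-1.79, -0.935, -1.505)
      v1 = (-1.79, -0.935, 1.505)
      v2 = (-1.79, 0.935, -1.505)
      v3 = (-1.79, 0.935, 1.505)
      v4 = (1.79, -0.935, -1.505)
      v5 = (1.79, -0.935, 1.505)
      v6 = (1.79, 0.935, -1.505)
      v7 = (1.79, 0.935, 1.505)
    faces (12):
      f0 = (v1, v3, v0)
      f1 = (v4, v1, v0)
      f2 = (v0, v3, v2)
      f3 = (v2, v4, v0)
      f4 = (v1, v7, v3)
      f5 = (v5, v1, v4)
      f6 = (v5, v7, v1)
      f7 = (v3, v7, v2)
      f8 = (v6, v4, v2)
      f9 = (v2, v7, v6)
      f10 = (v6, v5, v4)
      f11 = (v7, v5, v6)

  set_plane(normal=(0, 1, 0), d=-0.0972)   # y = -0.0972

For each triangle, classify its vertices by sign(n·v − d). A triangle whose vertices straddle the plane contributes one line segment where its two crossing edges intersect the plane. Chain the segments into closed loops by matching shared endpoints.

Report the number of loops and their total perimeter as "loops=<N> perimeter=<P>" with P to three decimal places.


Straddling triangles (8 of 12):
  (v1,v3,v0) [-+-] → (-1.79, -0.0972, 1.505)–(-1.79, -0.0972, -0.156456)  len=1.6615
  (v0,v3,v2) [-++] → (-1.79, -0.0972, -0.156456)–(-1.79, -0.0972, -1.505)  len=1.3485
  (v2,v4,v0) [+--] → (0.186083, -0.0972, -1.505)–(-1.79, -0.0972, -1.505)  len=1.9761
  (v1,v7,v3) [-++] → (-0.186083, -0.0972, 1.505)–(-1.79, -0.0972, 1.505)  len=1.6039
  (v5,v7,v1) [-+-] → (1.79, -0.0972, 1.505)–(-0.186083, -0.0972, 1.505)  len=1.9761
  (v6,v4,v2) [+-+] → (1.79, -0.0972, -1.505)–(0.186083, -0.0972, -1.505)  len=1.6039
  (v6,v5,v4) [+--] → (1.79, -0.0972, 0.156456)–(1.79, -0.0972, -1.505)  len=1.6615
  (v7,v5,v6) [+-+] → (1.79, -0.0972, 1.505)–(1.79, -0.0972, 0.156456)  len=1.3485

Chained into 1 loop(s):
  loop 1: 8 segments, perimeter = 13.1800
Total perimeter = 13.180

loops=1 perimeter=13.180


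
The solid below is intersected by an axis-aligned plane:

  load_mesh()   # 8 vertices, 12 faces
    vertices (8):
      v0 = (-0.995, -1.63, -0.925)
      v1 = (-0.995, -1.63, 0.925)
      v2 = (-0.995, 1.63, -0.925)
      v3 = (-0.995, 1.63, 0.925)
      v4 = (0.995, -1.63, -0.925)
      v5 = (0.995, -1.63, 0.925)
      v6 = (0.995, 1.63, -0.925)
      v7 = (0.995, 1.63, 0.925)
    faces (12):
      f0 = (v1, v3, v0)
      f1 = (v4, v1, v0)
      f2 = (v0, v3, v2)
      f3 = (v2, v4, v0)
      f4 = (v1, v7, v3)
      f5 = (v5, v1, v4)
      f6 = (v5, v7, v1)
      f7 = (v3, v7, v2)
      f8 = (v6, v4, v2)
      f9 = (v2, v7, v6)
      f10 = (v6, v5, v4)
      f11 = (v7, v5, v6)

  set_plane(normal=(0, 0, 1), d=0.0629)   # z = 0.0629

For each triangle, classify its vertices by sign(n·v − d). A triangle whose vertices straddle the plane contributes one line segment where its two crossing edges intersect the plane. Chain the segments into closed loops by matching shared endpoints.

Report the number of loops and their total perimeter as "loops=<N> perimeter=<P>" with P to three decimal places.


loops=1 perimeter=10.500

Straddling triangles (8 of 12):
  (v1,v3,v0) [++-] → (-0.995, 0.11084, 0.0629)–(-0.995, -1.63, 0.0629)  len=1.7408
  (v4,v1,v0) [-+-] → (-0.06766, -1.63, 0.0629)–(-0.995, -1.63, 0.0629)  len=0.9273
  (v0,v3,v2) [-+-] → (-0.995, 0.11084, 0.0629)–(-0.995, 1.63, 0.0629)  len=1.5192
  (v5,v1,v4) [++-] → (-0.06766, -1.63, 0.0629)–(0.995, -1.63, 0.0629)  len=1.0627
  (v3,v7,v2) [++-] → (0.06766, 1.63, 0.0629)–(-0.995, 1.63, 0.0629)  len=1.0627
  (v2,v7,v6) [-+-] → (0.06766, 1.63, 0.0629)–(0.995, 1.63, 0.0629)  len=0.9273
  (v6,v5,v4) [-+-] → (0.995, -0.11084, 0.0629)–(0.995, -1.63, 0.0629)  len=1.5192
  (v7,v5,v6) [++-] → (0.995, -0.11084, 0.0629)–(0.995, 1.63, 0.0629)  len=1.7408

Chained into 1 loop(s):
  loop 1: 8 segments, perimeter = 10.5000
Total perimeter = 10.500


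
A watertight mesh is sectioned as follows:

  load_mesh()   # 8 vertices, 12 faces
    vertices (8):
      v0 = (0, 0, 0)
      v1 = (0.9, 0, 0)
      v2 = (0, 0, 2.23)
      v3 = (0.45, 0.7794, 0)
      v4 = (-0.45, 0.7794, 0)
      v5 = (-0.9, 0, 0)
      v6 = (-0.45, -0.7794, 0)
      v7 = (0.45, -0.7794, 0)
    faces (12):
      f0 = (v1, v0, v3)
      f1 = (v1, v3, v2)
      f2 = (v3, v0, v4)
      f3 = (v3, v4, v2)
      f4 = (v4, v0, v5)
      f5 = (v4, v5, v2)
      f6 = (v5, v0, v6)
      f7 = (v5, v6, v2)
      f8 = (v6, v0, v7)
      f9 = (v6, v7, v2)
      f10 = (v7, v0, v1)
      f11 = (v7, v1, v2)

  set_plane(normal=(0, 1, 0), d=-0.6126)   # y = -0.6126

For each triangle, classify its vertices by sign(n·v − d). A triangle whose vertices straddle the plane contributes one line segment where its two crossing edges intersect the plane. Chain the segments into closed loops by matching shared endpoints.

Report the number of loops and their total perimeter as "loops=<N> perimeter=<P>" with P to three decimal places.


loops=1 perimeter=2.829

Straddling triangles (6 of 12):
  (v5,v0,v6) [++-] → (-0.353695, -0.6126, 0)–(-0.546305, -0.6126, 0)  len=0.1926
  (v5,v6,v2) [+-+] → (-0.546305, -0.6126, 0)–(-0.353695, -0.6126, 0.477244)  len=0.5146
  (v6,v0,v7) [-+-] → (-0.353695, -0.6126, 0)–(0.353695, -0.6126, 0)  len=0.7074
  (v6,v7,v2) [--+] → (0.353695, -0.6126, 0.477244)–(-0.353695, -0.6126, 0.477244)  len=0.7074
  (v7,v0,v1) [-++] → (0.353695, -0.6126, 0)–(0.546305, -0.6126, 0)  len=0.1926
  (v7,v1,v2) [-++] → (0.546305, -0.6126, 0)–(0.353695, -0.6126, 0.477244)  len=0.5146

Chained into 1 loop(s):
  loop 1: 6 segments, perimeter = 2.8293
Total perimeter = 2.829


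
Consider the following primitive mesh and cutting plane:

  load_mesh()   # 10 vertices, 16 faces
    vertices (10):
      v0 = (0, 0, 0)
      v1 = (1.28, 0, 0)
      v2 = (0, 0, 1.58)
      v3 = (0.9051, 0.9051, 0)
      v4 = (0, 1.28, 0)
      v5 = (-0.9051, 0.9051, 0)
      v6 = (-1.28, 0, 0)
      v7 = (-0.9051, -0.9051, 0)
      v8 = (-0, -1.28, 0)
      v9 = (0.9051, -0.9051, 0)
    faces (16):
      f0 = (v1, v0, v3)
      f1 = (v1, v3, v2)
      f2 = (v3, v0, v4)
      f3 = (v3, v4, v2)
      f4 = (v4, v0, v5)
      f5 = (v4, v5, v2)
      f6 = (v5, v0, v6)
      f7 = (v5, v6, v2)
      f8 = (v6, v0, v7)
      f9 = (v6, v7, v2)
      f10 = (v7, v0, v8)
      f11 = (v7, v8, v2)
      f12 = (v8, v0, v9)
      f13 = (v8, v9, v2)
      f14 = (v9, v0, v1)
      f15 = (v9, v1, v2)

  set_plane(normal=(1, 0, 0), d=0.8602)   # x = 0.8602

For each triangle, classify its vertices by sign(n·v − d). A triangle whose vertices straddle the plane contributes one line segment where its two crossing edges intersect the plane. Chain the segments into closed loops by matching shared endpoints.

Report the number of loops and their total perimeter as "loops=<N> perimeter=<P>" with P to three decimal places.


loops=1 perimeter=3.981

Straddling triangles (8 of 16):
  (v1,v0,v3) [+-+] → (0.8602, 0, 0)–(0.8602, 0.8602, 0)  len=0.8602
  (v1,v3,v2) [++-] → (0.8602, 0.8602, 0.0783803)–(0.8602, 0, 0.518191)  len=0.9661
  (v3,v0,v4) [+--] → (0.8602, 0.8602, 0)–(0.8602, 0.923698, 0)  len=0.0635
  (v3,v4,v2) [+--] → (0.8602, 0.923698, 0)–(0.8602, 0.8602, 0.0783803)  len=0.1009
  (v8,v0,v9) [--+] → (0.8602, -0.8602, 0)–(0.8602, -0.923698, 0)  len=0.0635
  (v8,v9,v2) [-+-] → (0.8602, -0.923698, 0)–(0.8602, -0.8602, 0.0783803)  len=0.1009
  (v9,v0,v1) [+-+] → (0.8602, -0.8602, 0)–(0.8602, 0, 0)  len=0.8602
  (v9,v1,v2) [++-] → (0.8602, 0, 0.518191)–(0.8602, -0.8602, 0.0783803)  len=0.9661

Chained into 1 loop(s):
  loop 1: 8 segments, perimeter = 3.9814
Total perimeter = 3.981


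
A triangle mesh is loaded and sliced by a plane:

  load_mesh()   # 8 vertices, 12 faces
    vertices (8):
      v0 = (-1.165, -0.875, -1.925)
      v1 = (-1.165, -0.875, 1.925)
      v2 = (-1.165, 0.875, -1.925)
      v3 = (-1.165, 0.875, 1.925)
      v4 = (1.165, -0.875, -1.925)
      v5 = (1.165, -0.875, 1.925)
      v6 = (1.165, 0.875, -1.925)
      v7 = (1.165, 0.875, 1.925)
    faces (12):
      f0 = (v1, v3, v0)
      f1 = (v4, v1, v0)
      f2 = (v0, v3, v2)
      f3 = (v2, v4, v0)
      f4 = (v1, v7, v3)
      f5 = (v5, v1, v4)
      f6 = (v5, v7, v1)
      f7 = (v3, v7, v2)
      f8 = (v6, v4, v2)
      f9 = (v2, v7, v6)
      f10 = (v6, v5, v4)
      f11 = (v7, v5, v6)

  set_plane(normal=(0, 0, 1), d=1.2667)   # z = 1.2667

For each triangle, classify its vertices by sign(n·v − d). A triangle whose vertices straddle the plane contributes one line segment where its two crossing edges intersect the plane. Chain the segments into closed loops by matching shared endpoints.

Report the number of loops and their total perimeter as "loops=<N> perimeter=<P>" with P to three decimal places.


loops=1 perimeter=8.160

Straddling triangles (8 of 12):
  (v1,v3,v0) [++-] → (-1.165, 0.575773, 1.2667)–(-1.165, -0.875, 1.2667)  len=1.4508
  (v4,v1,v0) [-+-] → (-0.7666, -0.875, 1.2667)–(-1.165, -0.875, 1.2667)  len=0.3984
  (v0,v3,v2) [-+-] → (-1.165, 0.575773, 1.2667)–(-1.165, 0.875, 1.2667)  len=0.2992
  (v5,v1,v4) [++-] → (-0.7666, -0.875, 1.2667)–(1.165, -0.875, 1.2667)  len=1.9316
  (v3,v7,v2) [++-] → (0.7666, 0.875, 1.2667)–(-1.165, 0.875, 1.2667)  len=1.9316
  (v2,v7,v6) [-+-] → (0.7666, 0.875, 1.2667)–(1.165, 0.875, 1.2667)  len=0.3984
  (v6,v5,v4) [-+-] → (1.165, -0.575773, 1.2667)–(1.165, -0.875, 1.2667)  len=0.2992
  (v7,v5,v6) [++-] → (1.165, -0.575773, 1.2667)–(1.165, 0.875, 1.2667)  len=1.4508

Chained into 1 loop(s):
  loop 1: 8 segments, perimeter = 8.1600
Total perimeter = 8.160
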